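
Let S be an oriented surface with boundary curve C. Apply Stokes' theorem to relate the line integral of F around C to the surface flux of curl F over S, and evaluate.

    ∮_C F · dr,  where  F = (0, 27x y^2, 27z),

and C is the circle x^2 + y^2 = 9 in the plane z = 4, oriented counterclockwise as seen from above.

Let S be the flat disk x^2 + y^2 ≤ 9 in the plane z = 4, with upward unit normal n̂ = ẑ. By Stokes' theorem,

    ∮_C F · dr = ∬_S (∇ × F) · n̂ dS = ∬_D (curl F)_z dA,

where D is the disk x^2 + y^2 ≤ 9.

Compute the curl of F = (0, 27x y^2, 27z):
    (∇ × F)_x = ∂F_z/∂y - ∂F_y/∂z = 0,
    (∇ × F)_y = ∂F_x/∂z - ∂F_z/∂x = 0,
    (∇ × F)_z = ∂F_y/∂x - ∂F_x/∂y = 27y^2.

On z = 4, (curl F)_z = 27y^2.

Convert to polar (x = r cos θ, y = r sin θ, dA = r dr dθ); the integrand becomes 27r^2sin(θ)^2, so

    ∬_D (curl F)_z dA = ∫_0^{2π} ∫_0^{3} (27r^2sin(θ)^2) · r dr dθ.

Inner (r from 0 to 3): 2187sin(θ)^2/4.
Outer (θ from 0 to 2π): 2187π/4.

Therefore ∮_C F · dr = 2187π/4.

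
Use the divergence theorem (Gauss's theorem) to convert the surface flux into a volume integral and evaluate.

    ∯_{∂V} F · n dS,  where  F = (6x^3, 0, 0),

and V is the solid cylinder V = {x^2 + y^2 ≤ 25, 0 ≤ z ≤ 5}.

By the divergence theorem,

    ∯_{∂V} F · n dS = ∭_V (∇ · F) dV.

Compute the divergence:
    ∇ · F = ∂F_x/∂x + ∂F_y/∂y + ∂F_z/∂z = 18x^2 + 0 + 0 = 18x^2.

In cylindrical coordinates, x = r cos(θ), y = r sin(θ), z = z, dV = r dr dθ dz, with 0 ≤ r ≤ 5, 0 ≤ θ ≤ 2π, 0 ≤ z ≤ 5.

The integrand, after substitution and multiplying by the volume element, becomes (18r^2cos(θ)^2) · r, so

    ∭_V (∇·F) dV = ∫_0^{2π} ∫_0^{5} ∫_0^{5} (18r^2cos(θ)^2) · r dz dr dθ.

Inner (z from 0 to 5): 90r^3cos(θ)^2.
Middle (r from 0 to 5): 28125cos(θ)^2/2.
Outer (θ from 0 to 2π): 28125π/2.

Therefore ∯_{∂V} F · n dS = 28125π/2.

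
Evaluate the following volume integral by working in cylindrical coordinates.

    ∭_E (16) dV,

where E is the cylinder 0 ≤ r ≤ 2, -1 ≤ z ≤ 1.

In cylindrical coordinates, x = r cos(θ), y = r sin(θ), z = z, and dV = r dr dθ dz.

The integrand becomes 16, so

    ∭_E (16) dV = ∫_{0}^{2π} ∫_{0}^{2} ∫_{-1}^{1} (16) · r dz dr dθ.

Inner (z): 32r.
Middle (r from 0 to 2): 64.
Outer (θ): 128π.

Therefore the triple integral equals 128π.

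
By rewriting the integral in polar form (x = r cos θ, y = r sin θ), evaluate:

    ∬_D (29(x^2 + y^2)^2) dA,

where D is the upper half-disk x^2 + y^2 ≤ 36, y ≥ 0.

The region D is 0 ≤ r ≤ 6, 0 ≤ θ ≤ π in polar coordinates, where x = r cos(θ), y = r sin(θ), and dA = r dr dθ.

Under the substitution, the integrand becomes 29r^4, so

    ∬_D (29(x^2 + y^2)^2) dA = ∫_{0}^{π} ∫_{0}^{6} (29r^4) · r dr dθ.

Inner integral (in r): ∫_{0}^{6} (29r^4) · r dr = 225504.

Outer integral (in θ): ∫_{0}^{π} (225504) dθ = 225504π.

Therefore ∬_D (29(x^2 + y^2)^2) dA = 225504π.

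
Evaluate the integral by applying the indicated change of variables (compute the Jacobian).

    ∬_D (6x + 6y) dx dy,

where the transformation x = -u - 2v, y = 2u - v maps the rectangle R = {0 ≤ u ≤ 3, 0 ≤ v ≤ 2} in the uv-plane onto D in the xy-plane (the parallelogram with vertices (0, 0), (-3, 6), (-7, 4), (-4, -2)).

Compute the Jacobian determinant of (x, y) with respect to (u, v):

    ∂(x,y)/∂(u,v) = | -1  -2 | = (-1)(-1) - (-2)(2) = 5.
                   | 2  -1 |

Its absolute value is |J| = 5 (the area scaling factor).

Substituting x = -u - 2v, y = 2u - v into the integrand,

    6x + 6y → 6u - 18v,

so the integral becomes

    ∬_R (6u - 18v) · |J| du dv = ∫_0^3 ∫_0^2 (30u - 90v) dv du.

Inner (v): 60u - 180.
Outer (u): -270.

Therefore ∬_D (6x + 6y) dx dy = -270.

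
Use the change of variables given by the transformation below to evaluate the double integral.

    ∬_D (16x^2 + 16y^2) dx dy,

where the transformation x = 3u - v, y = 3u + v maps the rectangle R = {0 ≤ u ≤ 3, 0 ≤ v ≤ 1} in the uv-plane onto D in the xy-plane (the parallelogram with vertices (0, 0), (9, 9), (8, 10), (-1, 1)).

Compute the Jacobian determinant of (x, y) with respect to (u, v):

    ∂(x,y)/∂(u,v) = | 3  -1 | = (3)(1) - (-1)(3) = 6.
                   | 3  1 |

Its absolute value is |J| = 6 (the area scaling factor).

Substituting x = 3u - v, y = 3u + v into the integrand,

    16x^2 + 16y^2 → 288u^2 + 32v^2,

so the integral becomes

    ∬_R (288u^2 + 32v^2) · |J| du dv = ∫_0^3 ∫_0^1 (1728u^2 + 192v^2) dv du.

Inner (v): 1728u^2 + 64.
Outer (u): 15744.

Therefore ∬_D (16x^2 + 16y^2) dx dy = 15744.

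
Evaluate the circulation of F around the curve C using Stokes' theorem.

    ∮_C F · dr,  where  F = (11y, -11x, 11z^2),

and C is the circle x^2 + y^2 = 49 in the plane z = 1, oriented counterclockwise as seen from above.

Let S be the flat disk x^2 + y^2 ≤ 49 in the plane z = 1, with upward unit normal n̂ = ẑ. By Stokes' theorem,

    ∮_C F · dr = ∬_S (∇ × F) · n̂ dS = ∬_D (curl F)_z dA,

where D is the disk x^2 + y^2 ≤ 49.

Compute the curl of F = (11y, -11x, 11z^2):
    (∇ × F)_x = ∂F_z/∂y - ∂F_y/∂z = 0,
    (∇ × F)_y = ∂F_x/∂z - ∂F_z/∂x = 0,
    (∇ × F)_z = ∂F_y/∂x - ∂F_x/∂y = -22.

On z = 1, (curl F)_z = -22.

Convert to polar (x = r cos θ, y = r sin θ, dA = r dr dθ); the integrand becomes -22, so

    ∬_D (curl F)_z dA = ∫_0^{2π} ∫_0^{7} (-22) · r dr dθ.

Inner (r from 0 to 7): -539.
Outer (θ from 0 to 2π): -1078π.

Therefore ∮_C F · dr = -1078π.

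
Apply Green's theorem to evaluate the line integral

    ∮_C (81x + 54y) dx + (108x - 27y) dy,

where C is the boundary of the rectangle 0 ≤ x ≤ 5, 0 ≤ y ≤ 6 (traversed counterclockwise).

Green's theorem converts the closed line integral into a double integral over the enclosed region D:

    ∮_C P dx + Q dy = ∬_D (∂Q/∂x - ∂P/∂y) dA.

Here P = 81x + 54y, Q = 108x - 27y, so

    ∂Q/∂x = 108,    ∂P/∂y = 54,
    ∂Q/∂x - ∂P/∂y = 54.

D is the region 0 ≤ x ≤ 5, 0 ≤ y ≤ 6. Evaluating the double integral:

    ∬_D (54) dA = ∫_0^{5} ∫_0^{6} (54) dy dx.

Inner (y from 0 to 6): 324.
Outer (x from 0 to 5): 1620.

Therefore ∮_C P dx + Q dy = 1620.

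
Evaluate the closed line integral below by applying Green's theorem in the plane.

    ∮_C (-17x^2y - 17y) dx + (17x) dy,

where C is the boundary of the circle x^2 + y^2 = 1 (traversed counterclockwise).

Green's theorem converts the closed line integral into a double integral over the enclosed region D:

    ∮_C P dx + Q dy = ∬_D (∂Q/∂x - ∂P/∂y) dA.

Here P = -17x^2y - 17y, Q = 17x, so

    ∂Q/∂x = 17,    ∂P/∂y = -17x^2 - 17,
    ∂Q/∂x - ∂P/∂y = 17x^2 + 34.

D is the region x^2 + y^2 ≤ 1. Evaluating the double integral:

In polar coordinates (x = r cos θ, y = r sin θ, dA = r dr dθ) the integrand becomes 17r^2cos(θ)^2 + 34, so

    ∬_D (17x^2 + 34) dA = ∫_0^{2π} ∫_0^{1} (17r^2cos(θ)^2 + 34) · r dr dθ.

Inner (r from 0 to 1): 17cos(θ)^2/4 + 17.
Outer (θ from 0 to 2π): 153π/4.

Therefore ∮_C P dx + Q dy = 153π/4.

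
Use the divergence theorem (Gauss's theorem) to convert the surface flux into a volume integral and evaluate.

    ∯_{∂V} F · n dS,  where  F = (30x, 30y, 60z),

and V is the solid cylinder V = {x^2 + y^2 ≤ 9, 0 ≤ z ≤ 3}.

By the divergence theorem,

    ∯_{∂V} F · n dS = ∭_V (∇ · F) dV.

Compute the divergence:
    ∇ · F = ∂F_x/∂x + ∂F_y/∂y + ∂F_z/∂z = 30 + 30 + 60 = 120.

In cylindrical coordinates, x = r cos(θ), y = r sin(θ), z = z, dV = r dr dθ dz, with 0 ≤ r ≤ 3, 0 ≤ θ ≤ 2π, 0 ≤ z ≤ 3.

The integrand, after substitution and multiplying by the volume element, becomes (120) · r, so

    ∭_V (∇·F) dV = ∫_0^{2π} ∫_0^{3} ∫_0^{3} (120) · r dz dr dθ.

Inner (z from 0 to 3): 360r.
Middle (r from 0 to 3): 1620.
Outer (θ from 0 to 2π): 3240π.

Therefore ∯_{∂V} F · n dS = 3240π.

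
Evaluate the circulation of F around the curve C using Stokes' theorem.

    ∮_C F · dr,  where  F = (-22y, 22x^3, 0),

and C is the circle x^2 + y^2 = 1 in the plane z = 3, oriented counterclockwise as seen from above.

Let S be the flat disk x^2 + y^2 ≤ 1 in the plane z = 3, with upward unit normal n̂ = ẑ. By Stokes' theorem,

    ∮_C F · dr = ∬_S (∇ × F) · n̂ dS = ∬_D (curl F)_z dA,

where D is the disk x^2 + y^2 ≤ 1.

Compute the curl of F = (-22y, 22x^3, 0):
    (∇ × F)_x = ∂F_z/∂y - ∂F_y/∂z = 0,
    (∇ × F)_y = ∂F_x/∂z - ∂F_z/∂x = 0,
    (∇ × F)_z = ∂F_y/∂x - ∂F_x/∂y = 66x^2 + 22.

On z = 3, (curl F)_z = 66x^2 + 22.

Convert to polar (x = r cos θ, y = r sin θ, dA = r dr dθ); the integrand becomes 66r^2cos(θ)^2 + 22, so

    ∬_D (curl F)_z dA = ∫_0^{2π} ∫_0^{1} (66r^2cos(θ)^2 + 22) · r dr dθ.

Inner (r from 0 to 1): 33cos(θ)^2/2 + 11.
Outer (θ from 0 to 2π): 77π/2.

Therefore ∮_C F · dr = 77π/2.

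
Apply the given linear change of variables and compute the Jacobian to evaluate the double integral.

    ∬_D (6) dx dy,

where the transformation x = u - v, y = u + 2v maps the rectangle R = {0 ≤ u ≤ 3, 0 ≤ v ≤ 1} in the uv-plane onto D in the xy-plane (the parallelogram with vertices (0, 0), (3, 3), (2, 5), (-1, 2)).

Compute the Jacobian determinant of (x, y) with respect to (u, v):

    ∂(x,y)/∂(u,v) = | 1  -1 | = (1)(2) - (-1)(1) = 3.
                   | 1  2 |

Its absolute value is |J| = 3 (the area scaling factor).

Substituting x = u - v, y = u + 2v into the integrand,

    6 → 6,

so the integral becomes

    ∬_R (6) · |J| du dv = ∫_0^3 ∫_0^1 (18) dv du.

Inner (v): 18.
Outer (u): 54.

Therefore ∬_D (6) dx dy = 54.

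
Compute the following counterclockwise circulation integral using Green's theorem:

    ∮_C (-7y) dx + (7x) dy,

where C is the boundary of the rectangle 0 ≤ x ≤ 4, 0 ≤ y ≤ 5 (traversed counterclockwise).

Green's theorem converts the closed line integral into a double integral over the enclosed region D:

    ∮_C P dx + Q dy = ∬_D (∂Q/∂x - ∂P/∂y) dA.

Here P = -7y, Q = 7x, so

    ∂Q/∂x = 7,    ∂P/∂y = -7,
    ∂Q/∂x - ∂P/∂y = 14.

D is the region 0 ≤ x ≤ 4, 0 ≤ y ≤ 5. Evaluating the double integral:

    ∬_D (14) dA = ∫_0^{4} ∫_0^{5} (14) dy dx.

Inner (y from 0 to 5): 70.
Outer (x from 0 to 4): 280.

Therefore ∮_C P dx + Q dy = 280.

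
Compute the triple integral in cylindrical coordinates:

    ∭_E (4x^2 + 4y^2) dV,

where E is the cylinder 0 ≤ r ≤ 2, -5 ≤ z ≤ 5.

In cylindrical coordinates, x = r cos(θ), y = r sin(θ), z = z, and dV = r dr dθ dz.

The integrand becomes 4r^2, so

    ∭_E (4x^2 + 4y^2) dV = ∫_{0}^{2π} ∫_{0}^{2} ∫_{-5}^{5} (4r^2) · r dz dr dθ.

Inner (z): 40r^3.
Middle (r from 0 to 2): 160.
Outer (θ): 320π.

Therefore the triple integral equals 320π.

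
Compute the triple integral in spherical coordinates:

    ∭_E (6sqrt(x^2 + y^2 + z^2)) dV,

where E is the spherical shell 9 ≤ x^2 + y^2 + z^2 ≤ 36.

In spherical coordinates, x = ρ sin(φ) cos(θ), y = ρ sin(φ) sin(θ), z = ρ cos(φ), and dV = ρ^2 sin(φ) dρ dφ dθ.

The integrand becomes 6ρ, so

    ∭_E (6sqrt(x^2 + y^2 + z^2)) dV = ∫_{0}^{2π} ∫_{0}^{π} ∫_{3}^{6} (6ρ) · ρ^2 sin(φ) dρ dφ dθ.

Inner (ρ): 3645sin(φ)/2.
Middle (φ): 3645.
Outer (θ): 7290π.

Therefore the triple integral equals 7290π.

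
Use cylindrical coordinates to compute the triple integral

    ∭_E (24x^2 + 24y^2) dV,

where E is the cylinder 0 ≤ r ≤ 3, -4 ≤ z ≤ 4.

In cylindrical coordinates, x = r cos(θ), y = r sin(θ), z = z, and dV = r dr dθ dz.

The integrand becomes 24r^2, so

    ∭_E (24x^2 + 24y^2) dV = ∫_{0}^{2π} ∫_{0}^{3} ∫_{-4}^{4} (24r^2) · r dz dr dθ.

Inner (z): 192r^3.
Middle (r from 0 to 3): 3888.
Outer (θ): 7776π.

Therefore the triple integral equals 7776π.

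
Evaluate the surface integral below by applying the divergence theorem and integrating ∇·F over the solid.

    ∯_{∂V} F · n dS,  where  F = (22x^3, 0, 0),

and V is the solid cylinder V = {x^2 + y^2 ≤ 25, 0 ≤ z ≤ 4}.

By the divergence theorem,

    ∯_{∂V} F · n dS = ∭_V (∇ · F) dV.

Compute the divergence:
    ∇ · F = ∂F_x/∂x + ∂F_y/∂y + ∂F_z/∂z = 66x^2 + 0 + 0 = 66x^2.

In cylindrical coordinates, x = r cos(θ), y = r sin(θ), z = z, dV = r dr dθ dz, with 0 ≤ r ≤ 5, 0 ≤ θ ≤ 2π, 0 ≤ z ≤ 4.

The integrand, after substitution and multiplying by the volume element, becomes (66r^2cos(θ)^2) · r, so

    ∭_V (∇·F) dV = ∫_0^{2π} ∫_0^{5} ∫_0^{4} (66r^2cos(θ)^2) · r dz dr dθ.

Inner (z from 0 to 4): 264r^3cos(θ)^2.
Middle (r from 0 to 5): 41250cos(θ)^2.
Outer (θ from 0 to 2π): 41250π.

Therefore ∯_{∂V} F · n dS = 41250π.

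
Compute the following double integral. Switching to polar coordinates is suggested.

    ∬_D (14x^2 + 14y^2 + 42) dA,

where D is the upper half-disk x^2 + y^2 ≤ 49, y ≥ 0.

The region D is 0 ≤ r ≤ 7, 0 ≤ θ ≤ π in polar coordinates, where x = r cos(θ), y = r sin(θ), and dA = r dr dθ.

Under the substitution, the integrand becomes 14r^2 + 42, so

    ∬_D (14x^2 + 14y^2 + 42) dA = ∫_{0}^{π} ∫_{0}^{7} (14r^2 + 42) · r dr dθ.

Inner integral (in r): ∫_{0}^{7} (14r^2 + 42) · r dr = 18865/2.

Outer integral (in θ): ∫_{0}^{π} (18865/2) dθ = 18865π/2.

Therefore ∬_D (14x^2 + 14y^2 + 42) dA = 18865π/2.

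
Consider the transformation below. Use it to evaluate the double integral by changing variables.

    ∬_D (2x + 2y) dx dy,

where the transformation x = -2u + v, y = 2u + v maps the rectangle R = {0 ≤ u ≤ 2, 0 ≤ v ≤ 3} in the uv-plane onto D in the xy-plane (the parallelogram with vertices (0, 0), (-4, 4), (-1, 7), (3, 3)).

Compute the Jacobian determinant of (x, y) with respect to (u, v):

    ∂(x,y)/∂(u,v) = | -2  1 | = (-2)(1) - (1)(2) = -4.
                   | 2  1 |

Its absolute value is |J| = 4 (the area scaling factor).

Substituting x = -2u + v, y = 2u + v into the integrand,

    2x + 2y → 4v,

so the integral becomes

    ∬_R (4v) · |J| du dv = ∫_0^2 ∫_0^3 (16v) dv du.

Inner (v): 72.
Outer (u): 144.

Therefore ∬_D (2x + 2y) dx dy = 144.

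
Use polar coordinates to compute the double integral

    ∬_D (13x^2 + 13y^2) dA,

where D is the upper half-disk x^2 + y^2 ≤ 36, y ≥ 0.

The region D is 0 ≤ r ≤ 6, 0 ≤ θ ≤ π in polar coordinates, where x = r cos(θ), y = r sin(θ), and dA = r dr dθ.

Under the substitution, the integrand becomes 13r^2, so

    ∬_D (13x^2 + 13y^2) dA = ∫_{0}^{π} ∫_{0}^{6} (13r^2) · r dr dθ.

Inner integral (in r): ∫_{0}^{6} (13r^2) · r dr = 4212.

Outer integral (in θ): ∫_{0}^{π} (4212) dθ = 4212π.

Therefore ∬_D (13x^2 + 13y^2) dA = 4212π.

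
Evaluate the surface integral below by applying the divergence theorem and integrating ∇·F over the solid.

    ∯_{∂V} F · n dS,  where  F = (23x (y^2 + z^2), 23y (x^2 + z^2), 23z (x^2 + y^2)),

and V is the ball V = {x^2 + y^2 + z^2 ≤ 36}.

By the divergence theorem,

    ∯_{∂V} F · n dS = ∭_V (∇ · F) dV.

Compute the divergence:
    ∇ · F = ∂F_x/∂x + ∂F_y/∂y + ∂F_z/∂z = 23y^2 + 23z^2 + 23x^2 + 23z^2 + 23x^2 + 23y^2 = 46x^2 + 46y^2 + 46z^2.

In spherical coordinates, x = ρ sin(φ) cos(θ), y = ρ sin(φ) sin(θ), z = ρ cos(φ), dV = ρ^2 sin(φ) dρ dφ dθ, with 0 ≤ ρ ≤ 6, 0 ≤ φ ≤ π, 0 ≤ θ ≤ 2π.

The integrand, after substitution and multiplying by the volume element, becomes (46ρ^2) · ρ^2 sin(φ), so

    ∭_V (∇·F) dV = ∫_0^{2π} ∫_0^{π} ∫_0^{6} (46ρ^2) · ρ^2 sin(φ) dρ dφ dθ.

Inner (ρ from 0 to 6): 357696sin(φ)/5.
Middle (φ from 0 to π): 715392/5.
Outer (θ from 0 to 2π): 1430784π/5.

Therefore ∯_{∂V} F · n dS = 1430784π/5.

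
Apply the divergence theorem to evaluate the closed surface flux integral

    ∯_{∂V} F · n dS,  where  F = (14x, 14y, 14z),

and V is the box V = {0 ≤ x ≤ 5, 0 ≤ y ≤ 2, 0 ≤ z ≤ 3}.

By the divergence theorem,

    ∯_{∂V} F · n dS = ∭_V (∇ · F) dV.

Compute the divergence:
    ∇ · F = ∂F_x/∂x + ∂F_y/∂y + ∂F_z/∂z = 14 + 14 + 14 = 42.

V is a rectangular box, so dV = dx dy dz with 0 ≤ x ≤ 5, 0 ≤ y ≤ 2, 0 ≤ z ≤ 3.

Integrate (42) over V as an iterated integral:

    ∭_V (∇·F) dV = ∫_0^{5} ∫_0^{2} ∫_0^{3} (42) dz dy dx.

Inner (z from 0 to 3): 126.
Middle (y from 0 to 2): 252.
Outer (x from 0 to 5): 1260.

Therefore ∯_{∂V} F · n dS = 1260.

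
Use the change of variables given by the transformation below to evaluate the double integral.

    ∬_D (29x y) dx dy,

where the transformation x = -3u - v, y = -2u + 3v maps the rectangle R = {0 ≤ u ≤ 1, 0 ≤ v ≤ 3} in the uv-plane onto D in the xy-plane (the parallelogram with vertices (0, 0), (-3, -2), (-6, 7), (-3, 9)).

Compute the Jacobian determinant of (x, y) with respect to (u, v):

    ∂(x,y)/∂(u,v) = | -3  -1 | = (-3)(3) - (-1)(-2) = -11.
                   | -2  3 |

Its absolute value is |J| = 11 (the area scaling factor).

Substituting x = -3u - v, y = -2u + 3v into the integrand,

    29x y → 174u^2 - 203u v - 87v^2,

so the integral becomes

    ∬_R (174u^2 - 203u v - 87v^2) · |J| du dv = ∫_0^1 ∫_0^3 (1914u^2 - 2233u v - 957v^2) dv du.

Inner (v): 5742u^2 - 20097u/2 - 8613.
Outer (u): -46893/4.

Therefore ∬_D (29x y) dx dy = -46893/4.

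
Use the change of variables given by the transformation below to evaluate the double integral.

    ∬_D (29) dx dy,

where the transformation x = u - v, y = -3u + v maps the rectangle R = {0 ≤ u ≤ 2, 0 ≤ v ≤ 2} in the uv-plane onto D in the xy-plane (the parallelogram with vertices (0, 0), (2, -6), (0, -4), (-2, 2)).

Compute the Jacobian determinant of (x, y) with respect to (u, v):

    ∂(x,y)/∂(u,v) = | 1  -1 | = (1)(1) - (-1)(-3) = -2.
                   | -3  1 |

Its absolute value is |J| = 2 (the area scaling factor).

Substituting x = u - v, y = -3u + v into the integrand,

    29 → 29,

so the integral becomes

    ∬_R (29) · |J| du dv = ∫_0^2 ∫_0^2 (58) dv du.

Inner (v): 116.
Outer (u): 232.

Therefore ∬_D (29) dx dy = 232.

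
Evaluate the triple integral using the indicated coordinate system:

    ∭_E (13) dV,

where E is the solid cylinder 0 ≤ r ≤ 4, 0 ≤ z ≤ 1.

In cylindrical coordinates, x = r cos(θ), y = r sin(θ), z = z, and dV = r dr dθ dz.

The integrand becomes 13, so

    ∭_E (13) dV = ∫_{0}^{2π} ∫_{0}^{4} ∫_{0}^{1} (13) · r dz dr dθ.

Inner (z): 13r.
Middle (r from 0 to 4): 104.
Outer (θ): 208π.

Therefore the triple integral equals 208π.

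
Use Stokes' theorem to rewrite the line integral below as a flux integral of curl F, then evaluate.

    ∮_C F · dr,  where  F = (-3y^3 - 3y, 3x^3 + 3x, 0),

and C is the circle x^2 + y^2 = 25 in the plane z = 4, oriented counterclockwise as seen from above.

Let S be the flat disk x^2 + y^2 ≤ 25 in the plane z = 4, with upward unit normal n̂ = ẑ. By Stokes' theorem,

    ∮_C F · dr = ∬_S (∇ × F) · n̂ dS = ∬_D (curl F)_z dA,

where D is the disk x^2 + y^2 ≤ 25.

Compute the curl of F = (-3y^3 - 3y, 3x^3 + 3x, 0):
    (∇ × F)_x = ∂F_z/∂y - ∂F_y/∂z = 0,
    (∇ × F)_y = ∂F_x/∂z - ∂F_z/∂x = 0,
    (∇ × F)_z = ∂F_y/∂x - ∂F_x/∂y = 9x^2 + 9y^2 + 6.

On z = 4, (curl F)_z = 9x^2 + 9y^2 + 6.

Convert to polar (x = r cos θ, y = r sin θ, dA = r dr dθ); the integrand becomes 9r^2 + 6, so

    ∬_D (curl F)_z dA = ∫_0^{2π} ∫_0^{5} (9r^2 + 6) · r dr dθ.

Inner (r from 0 to 5): 5925/4.
Outer (θ from 0 to 2π): 5925π/2.

Therefore ∮_C F · dr = 5925π/2.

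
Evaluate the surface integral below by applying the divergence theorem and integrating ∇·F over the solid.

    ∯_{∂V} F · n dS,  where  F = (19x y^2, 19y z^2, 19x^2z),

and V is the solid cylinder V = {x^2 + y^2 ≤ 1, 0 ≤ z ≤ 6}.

By the divergence theorem,

    ∯_{∂V} F · n dS = ∭_V (∇ · F) dV.

Compute the divergence:
    ∇ · F = ∂F_x/∂x + ∂F_y/∂y + ∂F_z/∂z = 19y^2 + 19z^2 + 19x^2 = 19x^2 + 19y^2 + 19z^2.

In cylindrical coordinates, x = r cos(θ), y = r sin(θ), z = z, dV = r dr dθ dz, with 0 ≤ r ≤ 1, 0 ≤ θ ≤ 2π, 0 ≤ z ≤ 6.

The integrand, after substitution and multiplying by the volume element, becomes (19r^2 + 19z^2) · r, so

    ∭_V (∇·F) dV = ∫_0^{2π} ∫_0^{1} ∫_0^{6} (19r^2 + 19z^2) · r dz dr dθ.

Inner (z from 0 to 6): 114r (r^2 + 12).
Middle (r from 0 to 1): 1425/2.
Outer (θ from 0 to 2π): 1425π.

Therefore ∯_{∂V} F · n dS = 1425π.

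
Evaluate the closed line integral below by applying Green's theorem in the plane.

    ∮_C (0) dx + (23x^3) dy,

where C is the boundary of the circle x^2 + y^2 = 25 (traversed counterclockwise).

Green's theorem converts the closed line integral into a double integral over the enclosed region D:

    ∮_C P dx + Q dy = ∬_D (∂Q/∂x - ∂P/∂y) dA.

Here P = 0, Q = 23x^3, so

    ∂Q/∂x = 69x^2,    ∂P/∂y = 0,
    ∂Q/∂x - ∂P/∂y = 69x^2.

D is the region x^2 + y^2 ≤ 25. Evaluating the double integral:

In polar coordinates (x = r cos θ, y = r sin θ, dA = r dr dθ) the integrand becomes 69r^2cos(θ)^2, so

    ∬_D (69x^2) dA = ∫_0^{2π} ∫_0^{5} (69r^2cos(θ)^2) · r dr dθ.

Inner (r from 0 to 5): 43125cos(θ)^2/4.
Outer (θ from 0 to 2π): 43125π/4.

Therefore ∮_C P dx + Q dy = 43125π/4.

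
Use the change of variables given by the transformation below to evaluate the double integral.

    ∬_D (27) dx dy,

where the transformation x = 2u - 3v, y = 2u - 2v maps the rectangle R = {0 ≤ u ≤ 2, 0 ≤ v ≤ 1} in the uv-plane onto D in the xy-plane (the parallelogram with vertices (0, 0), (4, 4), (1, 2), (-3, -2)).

Compute the Jacobian determinant of (x, y) with respect to (u, v):

    ∂(x,y)/∂(u,v) = | 2  -3 | = (2)(-2) - (-3)(2) = 2.
                   | 2  -2 |

Its absolute value is |J| = 2 (the area scaling factor).

Substituting x = 2u - 3v, y = 2u - 2v into the integrand,

    27 → 27,

so the integral becomes

    ∬_R (27) · |J| du dv = ∫_0^2 ∫_0^1 (54) dv du.

Inner (v): 54.
Outer (u): 108.

Therefore ∬_D (27) dx dy = 108.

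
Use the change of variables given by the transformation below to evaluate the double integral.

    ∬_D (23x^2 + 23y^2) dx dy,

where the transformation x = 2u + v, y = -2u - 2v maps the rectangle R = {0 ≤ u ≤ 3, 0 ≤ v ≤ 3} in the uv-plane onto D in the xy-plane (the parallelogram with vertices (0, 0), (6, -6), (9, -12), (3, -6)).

Compute the Jacobian determinant of (x, y) with respect to (u, v):

    ∂(x,y)/∂(u,v) = | 2  1 | = (2)(-2) - (1)(-2) = -2.
                   | -2  -2 |

Its absolute value is |J| = 2 (the area scaling factor).

Substituting x = 2u + v, y = -2u - 2v into the integrand,

    23x^2 + 23y^2 → 184u^2 + 276u v + 115v^2,

so the integral becomes

    ∬_R (184u^2 + 276u v + 115v^2) · |J| du dv = ∫_0^3 ∫_0^3 (368u^2 + 552u v + 230v^2) dv du.

Inner (v): 1104u^2 + 2484u + 2070.
Outer (u): 27324.

Therefore ∬_D (23x^2 + 23y^2) dx dy = 27324.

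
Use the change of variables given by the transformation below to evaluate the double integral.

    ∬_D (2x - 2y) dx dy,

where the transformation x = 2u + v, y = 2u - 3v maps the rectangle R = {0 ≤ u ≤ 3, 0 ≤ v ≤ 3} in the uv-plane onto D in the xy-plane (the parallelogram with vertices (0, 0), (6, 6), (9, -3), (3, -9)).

Compute the Jacobian determinant of (x, y) with respect to (u, v):

    ∂(x,y)/∂(u,v) = | 2  1 | = (2)(-3) - (1)(2) = -8.
                   | 2  -3 |

Its absolute value is |J| = 8 (the area scaling factor).

Substituting x = 2u + v, y = 2u - 3v into the integrand,

    2x - 2y → 8v,

so the integral becomes

    ∬_R (8v) · |J| du dv = ∫_0^3 ∫_0^3 (64v) dv du.

Inner (v): 288.
Outer (u): 864.

Therefore ∬_D (2x - 2y) dx dy = 864.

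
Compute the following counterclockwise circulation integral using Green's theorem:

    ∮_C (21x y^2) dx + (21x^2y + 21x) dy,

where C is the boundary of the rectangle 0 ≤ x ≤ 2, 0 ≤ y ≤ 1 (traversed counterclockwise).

Green's theorem converts the closed line integral into a double integral over the enclosed region D:

    ∮_C P dx + Q dy = ∬_D (∂Q/∂x - ∂P/∂y) dA.

Here P = 21x y^2, Q = 21x^2y + 21x, so

    ∂Q/∂x = 42x y + 21,    ∂P/∂y = 42x y,
    ∂Q/∂x - ∂P/∂y = 21.

D is the region 0 ≤ x ≤ 2, 0 ≤ y ≤ 1. Evaluating the double integral:

    ∬_D (21) dA = ∫_0^{2} ∫_0^{1} (21) dy dx.

Inner (y from 0 to 1): 21.
Outer (x from 0 to 2): 42.

Therefore ∮_C P dx + Q dy = 42.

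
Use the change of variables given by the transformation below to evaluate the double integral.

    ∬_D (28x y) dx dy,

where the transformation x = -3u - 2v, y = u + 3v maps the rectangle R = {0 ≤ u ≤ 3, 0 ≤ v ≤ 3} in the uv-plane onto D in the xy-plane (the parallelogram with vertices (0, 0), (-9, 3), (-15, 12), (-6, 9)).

Compute the Jacobian determinant of (x, y) with respect to (u, v):

    ∂(x,y)/∂(u,v) = | -3  -2 | = (-3)(3) - (-2)(1) = -7.
                   | 1  3 |

Its absolute value is |J| = 7 (the area scaling factor).

Substituting x = -3u - 2v, y = u + 3v into the integrand,

    28x y → -84u^2 - 308u v - 168v^2,

so the integral becomes

    ∬_R (-84u^2 - 308u v - 168v^2) · |J| du dv = ∫_0^3 ∫_0^3 (-588u^2 - 2156u v - 1176v^2) dv du.

Inner (v): -1764u^2 - 9702u - 10584.
Outer (u): -91287.

Therefore ∬_D (28x y) dx dy = -91287.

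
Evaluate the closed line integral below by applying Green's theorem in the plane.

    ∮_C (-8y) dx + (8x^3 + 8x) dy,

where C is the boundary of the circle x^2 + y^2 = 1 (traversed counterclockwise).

Green's theorem converts the closed line integral into a double integral over the enclosed region D:

    ∮_C P dx + Q dy = ∬_D (∂Q/∂x - ∂P/∂y) dA.

Here P = -8y, Q = 8x^3 + 8x, so

    ∂Q/∂x = 24x^2 + 8,    ∂P/∂y = -8,
    ∂Q/∂x - ∂P/∂y = 24x^2 + 16.

D is the region x^2 + y^2 ≤ 1. Evaluating the double integral:

In polar coordinates (x = r cos θ, y = r sin θ, dA = r dr dθ) the integrand becomes 24r^2cos(θ)^2 + 16, so

    ∬_D (24x^2 + 16) dA = ∫_0^{2π} ∫_0^{1} (24r^2cos(θ)^2 + 16) · r dr dθ.

Inner (r from 0 to 1): 6cos(θ)^2 + 8.
Outer (θ from 0 to 2π): 22π.

Therefore ∮_C P dx + Q dy = 22π.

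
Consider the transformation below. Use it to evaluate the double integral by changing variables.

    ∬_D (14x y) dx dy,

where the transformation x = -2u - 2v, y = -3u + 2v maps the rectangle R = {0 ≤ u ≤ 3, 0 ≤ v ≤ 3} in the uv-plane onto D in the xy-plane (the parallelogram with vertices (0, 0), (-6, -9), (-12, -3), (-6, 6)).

Compute the Jacobian determinant of (x, y) with respect to (u, v):

    ∂(x,y)/∂(u,v) = | -2  -2 | = (-2)(2) - (-2)(-3) = -10.
                   | -3  2 |

Its absolute value is |J| = 10 (the area scaling factor).

Substituting x = -2u - 2v, y = -3u + 2v into the integrand,

    14x y → 84u^2 + 28u v - 56v^2,

so the integral becomes

    ∬_R (84u^2 + 28u v - 56v^2) · |J| du dv = ∫_0^3 ∫_0^3 (840u^2 + 280u v - 560v^2) dv du.

Inner (v): 2520u^2 + 1260u - 5040.
Outer (u): 13230.

Therefore ∬_D (14x y) dx dy = 13230.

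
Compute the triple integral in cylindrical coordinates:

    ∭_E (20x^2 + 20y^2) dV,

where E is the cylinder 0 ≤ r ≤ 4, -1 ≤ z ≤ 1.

In cylindrical coordinates, x = r cos(θ), y = r sin(θ), z = z, and dV = r dr dθ dz.

The integrand becomes 20r^2, so

    ∭_E (20x^2 + 20y^2) dV = ∫_{0}^{2π} ∫_{0}^{4} ∫_{-1}^{1} (20r^2) · r dz dr dθ.

Inner (z): 40r^3.
Middle (r from 0 to 4): 2560.
Outer (θ): 5120π.

Therefore the triple integral equals 5120π.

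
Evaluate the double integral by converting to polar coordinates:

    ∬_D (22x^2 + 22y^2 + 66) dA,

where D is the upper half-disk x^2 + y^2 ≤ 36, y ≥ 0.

The region D is 0 ≤ r ≤ 6, 0 ≤ θ ≤ π in polar coordinates, where x = r cos(θ), y = r sin(θ), and dA = r dr dθ.

Under the substitution, the integrand becomes 22r^2 + 66, so

    ∬_D (22x^2 + 22y^2 + 66) dA = ∫_{0}^{π} ∫_{0}^{6} (22r^2 + 66) · r dr dθ.

Inner integral (in r): ∫_{0}^{6} (22r^2 + 66) · r dr = 8316.

Outer integral (in θ): ∫_{0}^{π} (8316) dθ = 8316π.

Therefore ∬_D (22x^2 + 22y^2 + 66) dA = 8316π.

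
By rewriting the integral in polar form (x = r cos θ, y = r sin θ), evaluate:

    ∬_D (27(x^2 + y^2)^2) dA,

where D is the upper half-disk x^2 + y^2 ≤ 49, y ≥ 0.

The region D is 0 ≤ r ≤ 7, 0 ≤ θ ≤ π in polar coordinates, where x = r cos(θ), y = r sin(θ), and dA = r dr dθ.

Under the substitution, the integrand becomes 27r^4, so

    ∬_D (27(x^2 + y^2)^2) dA = ∫_{0}^{π} ∫_{0}^{7} (27r^4) · r dr dθ.

Inner integral (in r): ∫_{0}^{7} (27r^4) · r dr = 1058841/2.

Outer integral (in θ): ∫_{0}^{π} (1058841/2) dθ = 1058841π/2.

Therefore ∬_D (27(x^2 + y^2)^2) dA = 1058841π/2.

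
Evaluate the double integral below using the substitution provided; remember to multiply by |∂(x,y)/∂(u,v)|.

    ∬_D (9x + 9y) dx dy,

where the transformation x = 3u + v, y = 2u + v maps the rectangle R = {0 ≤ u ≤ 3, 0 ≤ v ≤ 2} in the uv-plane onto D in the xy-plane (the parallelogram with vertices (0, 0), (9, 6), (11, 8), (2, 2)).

Compute the Jacobian determinant of (x, y) with respect to (u, v):

    ∂(x,y)/∂(u,v) = | 3  1 | = (3)(1) - (1)(2) = 1.
                   | 2  1 |

Its absolute value is |J| = 1 (the area scaling factor).

Substituting x = 3u + v, y = 2u + v into the integrand,

    9x + 9y → 45u + 18v,

so the integral becomes

    ∬_R (45u + 18v) · |J| du dv = ∫_0^3 ∫_0^2 (45u + 18v) dv du.

Inner (v): 90u + 36.
Outer (u): 513.

Therefore ∬_D (9x + 9y) dx dy = 513.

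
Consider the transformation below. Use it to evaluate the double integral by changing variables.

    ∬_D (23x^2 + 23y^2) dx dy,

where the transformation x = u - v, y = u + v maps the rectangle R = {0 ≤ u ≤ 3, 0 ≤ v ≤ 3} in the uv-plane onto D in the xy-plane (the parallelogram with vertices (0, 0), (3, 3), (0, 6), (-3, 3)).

Compute the Jacobian determinant of (x, y) with respect to (u, v):

    ∂(x,y)/∂(u,v) = | 1  -1 | = (1)(1) - (-1)(1) = 2.
                   | 1  1 |

Its absolute value is |J| = 2 (the area scaling factor).

Substituting x = u - v, y = u + v into the integrand,

    23x^2 + 23y^2 → 46u^2 + 46v^2,

so the integral becomes

    ∬_R (46u^2 + 46v^2) · |J| du dv = ∫_0^3 ∫_0^3 (92u^2 + 92v^2) dv du.

Inner (v): 276u^2 + 828.
Outer (u): 4968.

Therefore ∬_D (23x^2 + 23y^2) dx dy = 4968.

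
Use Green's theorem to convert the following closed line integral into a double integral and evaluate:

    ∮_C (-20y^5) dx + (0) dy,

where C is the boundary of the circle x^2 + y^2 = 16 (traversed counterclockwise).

Green's theorem converts the closed line integral into a double integral over the enclosed region D:

    ∮_C P dx + Q dy = ∬_D (∂Q/∂x - ∂P/∂y) dA.

Here P = -20y^5, Q = 0, so

    ∂Q/∂x = 0,    ∂P/∂y = -100y^4,
    ∂Q/∂x - ∂P/∂y = 100y^4.

D is the region x^2 + y^2 ≤ 16. Evaluating the double integral:

In polar coordinates (x = r cos θ, y = r sin θ, dA = r dr dθ) the integrand becomes 100r^4sin(θ)^4, so

    ∬_D (100y^4) dA = ∫_0^{2π} ∫_0^{4} (100r^4sin(θ)^4) · r dr dθ.

Inner (r from 0 to 4): 204800sin(θ)^4/3.
Outer (θ from 0 to 2π): 51200π.

Therefore ∮_C P dx + Q dy = 51200π.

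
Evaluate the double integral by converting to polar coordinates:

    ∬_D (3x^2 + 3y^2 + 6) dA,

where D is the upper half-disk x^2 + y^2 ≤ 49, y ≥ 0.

The region D is 0 ≤ r ≤ 7, 0 ≤ θ ≤ π in polar coordinates, where x = r cos(θ), y = r sin(θ), and dA = r dr dθ.

Under the substitution, the integrand becomes 3r^2 + 6, so

    ∬_D (3x^2 + 3y^2 + 6) dA = ∫_{0}^{π} ∫_{0}^{7} (3r^2 + 6) · r dr dθ.

Inner integral (in r): ∫_{0}^{7} (3r^2 + 6) · r dr = 7791/4.

Outer integral (in θ): ∫_{0}^{π} (7791/4) dθ = 7791π/4.

Therefore ∬_D (3x^2 + 3y^2 + 6) dA = 7791π/4.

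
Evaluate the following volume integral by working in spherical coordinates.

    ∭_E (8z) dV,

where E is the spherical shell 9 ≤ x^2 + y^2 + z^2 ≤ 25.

In spherical coordinates, x = ρ sin(φ) cos(θ), y = ρ sin(φ) sin(θ), z = ρ cos(φ), and dV = ρ^2 sin(φ) dρ dφ dθ.

The integrand becomes 8ρ cos(φ), so

    ∭_E (8z) dV = ∫_{0}^{2π} ∫_{0}^{π} ∫_{3}^{5} (8ρ cos(φ)) · ρ^2 sin(φ) dρ dφ dθ.

Inner (ρ): 544sin(2φ).
Middle (φ): 0.
Outer (θ): 0.

Therefore the triple integral equals 0.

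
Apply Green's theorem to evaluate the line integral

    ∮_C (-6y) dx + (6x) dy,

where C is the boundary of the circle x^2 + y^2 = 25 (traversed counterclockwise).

Green's theorem converts the closed line integral into a double integral over the enclosed region D:

    ∮_C P dx + Q dy = ∬_D (∂Q/∂x - ∂P/∂y) dA.

Here P = -6y, Q = 6x, so

    ∂Q/∂x = 6,    ∂P/∂y = -6,
    ∂Q/∂x - ∂P/∂y = 12.

D is the region x^2 + y^2 ≤ 25. Evaluating the double integral:

In polar coordinates (x = r cos θ, y = r sin θ, dA = r dr dθ) the integrand becomes 12, so

    ∬_D (12) dA = ∫_0^{2π} ∫_0^{5} (12) · r dr dθ.

Inner (r from 0 to 5): 150.
Outer (θ from 0 to 2π): 300π.

Therefore ∮_C P dx + Q dy = 300π.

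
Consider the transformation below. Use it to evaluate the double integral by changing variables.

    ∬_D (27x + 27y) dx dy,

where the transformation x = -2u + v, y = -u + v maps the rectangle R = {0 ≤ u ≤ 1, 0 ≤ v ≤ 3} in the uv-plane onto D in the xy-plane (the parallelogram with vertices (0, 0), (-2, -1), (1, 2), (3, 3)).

Compute the Jacobian determinant of (x, y) with respect to (u, v):

    ∂(x,y)/∂(u,v) = | -2  1 | = (-2)(1) - (1)(-1) = -1.
                   | -1  1 |

Its absolute value is |J| = 1 (the area scaling factor).

Substituting x = -2u + v, y = -u + v into the integrand,

    27x + 27y → -81u + 54v,

so the integral becomes

    ∬_R (-81u + 54v) · |J| du dv = ∫_0^1 ∫_0^3 (-81u + 54v) dv du.

Inner (v): 243 - 243u.
Outer (u): 243/2.

Therefore ∬_D (27x + 27y) dx dy = 243/2.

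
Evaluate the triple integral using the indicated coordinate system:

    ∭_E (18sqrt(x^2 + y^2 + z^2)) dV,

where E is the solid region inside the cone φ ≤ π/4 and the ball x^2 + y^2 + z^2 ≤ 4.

In spherical coordinates, x = ρ sin(φ) cos(θ), y = ρ sin(φ) sin(θ), z = ρ cos(φ), and dV = ρ^2 sin(φ) dρ dφ dθ.

The integrand becomes 18ρ, so

    ∭_E (18sqrt(x^2 + y^2 + z^2)) dV = ∫_{0}^{2π} ∫_{0}^{π/4} ∫_{0}^{2} (18ρ) · ρ^2 sin(φ) dρ dφ dθ.

Inner (ρ): 72sin(φ).
Middle (φ): 72 - 36sqrt(2).
Outer (θ): 72π (2 - sqrt(2)).

Therefore the triple integral equals 72π (2 - sqrt(2)).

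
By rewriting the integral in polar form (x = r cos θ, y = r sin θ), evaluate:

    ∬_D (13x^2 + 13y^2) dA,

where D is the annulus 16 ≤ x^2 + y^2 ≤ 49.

The region D is 4 ≤ r ≤ 7, 0 ≤ θ ≤ 2π in polar coordinates, where x = r cos(θ), y = r sin(θ), and dA = r dr dθ.

Under the substitution, the integrand becomes 13r^2, so

    ∬_D (13x^2 + 13y^2) dA = ∫_{0}^{2π} ∫_{4}^{7} (13r^2) · r dr dθ.

Inner integral (in r): ∫_{4}^{7} (13r^2) · r dr = 27885/4.

Outer integral (in θ): ∫_{0}^{2π} (27885/4) dθ = 27885π/2.

Therefore ∬_D (13x^2 + 13y^2) dA = 27885π/2.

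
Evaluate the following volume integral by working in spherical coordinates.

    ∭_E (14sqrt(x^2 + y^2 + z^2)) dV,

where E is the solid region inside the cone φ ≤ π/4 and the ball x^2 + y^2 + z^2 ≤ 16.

In spherical coordinates, x = ρ sin(φ) cos(θ), y = ρ sin(φ) sin(θ), z = ρ cos(φ), and dV = ρ^2 sin(φ) dρ dφ dθ.

The integrand becomes 14ρ, so

    ∭_E (14sqrt(x^2 + y^2 + z^2)) dV = ∫_{0}^{2π} ∫_{0}^{π/4} ∫_{0}^{4} (14ρ) · ρ^2 sin(φ) dρ dφ dθ.

Inner (ρ): 896sin(φ).
Middle (φ): 896 - 448sqrt(2).
Outer (θ): 896π (2 - sqrt(2)).

Therefore the triple integral equals 896π (2 - sqrt(2)).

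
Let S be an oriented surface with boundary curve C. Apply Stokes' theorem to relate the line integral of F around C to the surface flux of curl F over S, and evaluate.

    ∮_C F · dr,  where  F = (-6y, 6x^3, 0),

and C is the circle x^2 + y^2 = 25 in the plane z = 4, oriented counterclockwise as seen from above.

Let S be the flat disk x^2 + y^2 ≤ 25 in the plane z = 4, with upward unit normal n̂ = ẑ. By Stokes' theorem,

    ∮_C F · dr = ∬_S (∇ × F) · n̂ dS = ∬_D (curl F)_z dA,

where D is the disk x^2 + y^2 ≤ 25.

Compute the curl of F = (-6y, 6x^3, 0):
    (∇ × F)_x = ∂F_z/∂y - ∂F_y/∂z = 0,
    (∇ × F)_y = ∂F_x/∂z - ∂F_z/∂x = 0,
    (∇ × F)_z = ∂F_y/∂x - ∂F_x/∂y = 18x^2 + 6.

On z = 4, (curl F)_z = 18x^2 + 6.

Convert to polar (x = r cos θ, y = r sin θ, dA = r dr dθ); the integrand becomes 18r^2cos(θ)^2 + 6, so

    ∬_D (curl F)_z dA = ∫_0^{2π} ∫_0^{5} (18r^2cos(θ)^2 + 6) · r dr dθ.

Inner (r from 0 to 5): 5625cos(θ)^2/2 + 75.
Outer (θ from 0 to 2π): 5925π/2.

Therefore ∮_C F · dr = 5925π/2.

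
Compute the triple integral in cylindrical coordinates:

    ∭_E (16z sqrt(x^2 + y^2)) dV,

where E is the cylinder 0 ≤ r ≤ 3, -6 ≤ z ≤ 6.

In cylindrical coordinates, x = r cos(θ), y = r sin(θ), z = z, and dV = r dr dθ dz.

The integrand becomes 16r z, so

    ∭_E (16z sqrt(x^2 + y^2)) dV = ∫_{0}^{2π} ∫_{0}^{3} ∫_{-6}^{6} (16r z) · r dz dr dθ.

Inner (z): 0.
Middle (r from 0 to 3): 0.
Outer (θ): 0.

Therefore the triple integral equals 0.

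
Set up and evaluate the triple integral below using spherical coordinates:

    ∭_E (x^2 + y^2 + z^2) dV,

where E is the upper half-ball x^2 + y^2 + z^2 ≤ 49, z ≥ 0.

In spherical coordinates, x = ρ sin(φ) cos(θ), y = ρ sin(φ) sin(θ), z = ρ cos(φ), and dV = ρ^2 sin(φ) dρ dφ dθ.

The integrand becomes ρ^2, so

    ∭_E (x^2 + y^2 + z^2) dV = ∫_{0}^{2π} ∫_{0}^{π/2} ∫_{0}^{7} (ρ^2) · ρ^2 sin(φ) dρ dφ dθ.

Inner (ρ): 16807sin(φ)/5.
Middle (φ): 16807/5.
Outer (θ): 33614π/5.

Therefore the triple integral equals 33614π/5.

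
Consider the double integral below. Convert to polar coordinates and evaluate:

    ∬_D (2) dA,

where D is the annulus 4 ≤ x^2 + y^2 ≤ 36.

The region D is 2 ≤ r ≤ 6, 0 ≤ θ ≤ 2π in polar coordinates, where x = r cos(θ), y = r sin(θ), and dA = r dr dθ.

Under the substitution, the integrand becomes 2, so

    ∬_D (2) dA = ∫_{0}^{2π} ∫_{2}^{6} (2) · r dr dθ.

Inner integral (in r): ∫_{2}^{6} (2) · r dr = 32.

Outer integral (in θ): ∫_{0}^{2π} (32) dθ = 64π.

Therefore ∬_D (2) dA = 64π.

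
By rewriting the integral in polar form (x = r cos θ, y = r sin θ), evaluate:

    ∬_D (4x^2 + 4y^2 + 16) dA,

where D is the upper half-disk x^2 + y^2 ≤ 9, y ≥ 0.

The region D is 0 ≤ r ≤ 3, 0 ≤ θ ≤ π in polar coordinates, where x = r cos(θ), y = r sin(θ), and dA = r dr dθ.

Under the substitution, the integrand becomes 4r^2 + 16, so

    ∬_D (4x^2 + 4y^2 + 16) dA = ∫_{0}^{π} ∫_{0}^{3} (4r^2 + 16) · r dr dθ.

Inner integral (in r): ∫_{0}^{3} (4r^2 + 16) · r dr = 153.

Outer integral (in θ): ∫_{0}^{π} (153) dθ = 153π.

Therefore ∬_D (4x^2 + 4y^2 + 16) dA = 153π.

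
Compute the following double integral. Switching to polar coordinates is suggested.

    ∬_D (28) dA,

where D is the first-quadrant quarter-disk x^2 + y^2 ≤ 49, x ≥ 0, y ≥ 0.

The region D is 0 ≤ r ≤ 7, 0 ≤ θ ≤ π/2 in polar coordinates, where x = r cos(θ), y = r sin(θ), and dA = r dr dθ.

Under the substitution, the integrand becomes 28, so

    ∬_D (28) dA = ∫_{0}^{π/2} ∫_{0}^{7} (28) · r dr dθ.

Inner integral (in r): ∫_{0}^{7} (28) · r dr = 686.

Outer integral (in θ): ∫_{0}^{π/2} (686) dθ = 343π.

Therefore ∬_D (28) dA = 343π.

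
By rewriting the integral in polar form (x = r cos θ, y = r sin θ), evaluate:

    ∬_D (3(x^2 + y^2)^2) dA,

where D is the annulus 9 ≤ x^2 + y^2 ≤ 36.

The region D is 3 ≤ r ≤ 6, 0 ≤ θ ≤ 2π in polar coordinates, where x = r cos(θ), y = r sin(θ), and dA = r dr dθ.

Under the substitution, the integrand becomes 3r^4, so

    ∬_D (3(x^2 + y^2)^2) dA = ∫_{0}^{2π} ∫_{3}^{6} (3r^4) · r dr dθ.

Inner integral (in r): ∫_{3}^{6} (3r^4) · r dr = 45927/2.

Outer integral (in θ): ∫_{0}^{2π} (45927/2) dθ = 45927π.

Therefore ∬_D (3(x^2 + y^2)^2) dA = 45927π.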